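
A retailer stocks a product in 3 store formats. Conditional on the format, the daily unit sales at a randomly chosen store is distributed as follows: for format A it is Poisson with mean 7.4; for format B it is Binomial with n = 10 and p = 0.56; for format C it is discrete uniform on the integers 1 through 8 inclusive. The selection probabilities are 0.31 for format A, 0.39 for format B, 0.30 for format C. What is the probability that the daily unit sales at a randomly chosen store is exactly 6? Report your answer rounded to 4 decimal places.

Conditional on each format, P(X = 6): A: 0.139405; B: 0.242749; C: 0.125.
By total probability, P(X = 6) = 0.31·0.139405 + 0.39·0.242749 + 0.3·0.125 = 0.175388.

0.1754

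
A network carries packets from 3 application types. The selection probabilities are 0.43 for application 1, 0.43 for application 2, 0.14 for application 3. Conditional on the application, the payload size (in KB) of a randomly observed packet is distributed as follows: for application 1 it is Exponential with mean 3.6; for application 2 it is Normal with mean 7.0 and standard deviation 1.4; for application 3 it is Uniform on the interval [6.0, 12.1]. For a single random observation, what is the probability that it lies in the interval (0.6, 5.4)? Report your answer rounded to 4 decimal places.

0.3225

Conditional on each application, P(0.6 < X < 5.4): 1: 0.623352; 2: 0.126547; 3: 0.
By total probability, P(0.6 < X < 5.4) = 0.43·0.623352 + 0.43·0.126547 + 0.14·0 = 0.322456.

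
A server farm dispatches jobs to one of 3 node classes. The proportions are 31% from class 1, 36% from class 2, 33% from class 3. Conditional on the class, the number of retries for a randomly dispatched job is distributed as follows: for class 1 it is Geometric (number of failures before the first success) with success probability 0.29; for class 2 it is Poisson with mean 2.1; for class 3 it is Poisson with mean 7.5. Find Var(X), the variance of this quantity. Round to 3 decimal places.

Per component, 1: μ=2.44828, E[X²]=14.4364; 2: μ=2.1, E[X²]=6.51; 3: μ=7.5, E[X²]=63.75.
E[X] = 0.31·2.44828 + 0.36·2.1 + 0.33·7.5 = 3.98997.
E[X²] = 0.31·14.4364 + 0.36·6.51 + 0.33·63.75 = 27.8564.
Var(X) = E[X²] − (E[X])² = 27.8564 − 15.9198 = 11.9366.

11.937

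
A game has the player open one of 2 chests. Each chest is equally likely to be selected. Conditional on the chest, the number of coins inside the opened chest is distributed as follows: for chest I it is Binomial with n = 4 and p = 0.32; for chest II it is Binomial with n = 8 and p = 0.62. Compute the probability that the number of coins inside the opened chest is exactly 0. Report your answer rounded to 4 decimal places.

0.1071

Conditional on each chest, P(X = 0): I: 0.213814; II: 0.000434779.
By total probability, P(X = 0) = 0.5·0.213814 + 0.5·0.000434779 = 0.107124.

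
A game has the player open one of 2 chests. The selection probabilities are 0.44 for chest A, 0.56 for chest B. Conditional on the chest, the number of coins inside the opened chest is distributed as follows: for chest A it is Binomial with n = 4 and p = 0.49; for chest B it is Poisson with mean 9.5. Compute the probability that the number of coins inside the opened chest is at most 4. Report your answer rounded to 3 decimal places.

Conditional on each chest, P(X ≤ 4): A: 1; B: 0.0402627.
By total probability, P(X ≤ 4) = 0.44·1 + 0.56·0.0402627 = 0.462547.

0.463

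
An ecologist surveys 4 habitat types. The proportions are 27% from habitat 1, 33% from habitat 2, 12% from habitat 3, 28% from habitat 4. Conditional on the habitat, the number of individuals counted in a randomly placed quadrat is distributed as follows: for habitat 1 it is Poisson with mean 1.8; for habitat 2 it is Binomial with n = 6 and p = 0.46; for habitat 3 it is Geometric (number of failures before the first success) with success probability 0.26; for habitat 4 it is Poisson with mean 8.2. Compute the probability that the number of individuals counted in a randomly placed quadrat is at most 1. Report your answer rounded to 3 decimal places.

0.230

Conditional on each habitat, P(X ≤ 1): 1: 0.462837; 2: 0.151524; 3: 0.4524; 4: 0.00252681.
By total probability, P(X ≤ 1) = 0.27·0.462837 + 0.33·0.151524 + 0.12·0.4524 + 0.28·0.00252681 = 0.229965.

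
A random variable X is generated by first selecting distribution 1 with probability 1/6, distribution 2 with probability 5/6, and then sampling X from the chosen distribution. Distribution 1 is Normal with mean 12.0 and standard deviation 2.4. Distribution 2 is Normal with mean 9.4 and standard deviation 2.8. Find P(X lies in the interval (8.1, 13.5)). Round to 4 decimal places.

Conditional on each component, P(8.1 < X < 13.5): 1: 0.681933; 2: 0.607221.
By total probability, P(8.1 < X < 13.5) = 0.166667·0.681933 + 0.833333·0.607221 = 0.619673.

0.6197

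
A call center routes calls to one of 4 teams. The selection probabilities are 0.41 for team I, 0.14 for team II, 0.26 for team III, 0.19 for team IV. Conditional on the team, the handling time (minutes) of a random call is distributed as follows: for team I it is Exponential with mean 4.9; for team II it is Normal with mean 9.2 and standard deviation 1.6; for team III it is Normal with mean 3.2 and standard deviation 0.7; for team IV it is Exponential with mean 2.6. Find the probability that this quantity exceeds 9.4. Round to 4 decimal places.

Conditional on each team, P(X > 9.4): I: 0.146847; II: 0.450262; III: 0; IV: 0.0269066.
By total probability, P(X > 9.4) = 0.41·0.146847 + 0.14·0.450262 + 0.26·0 + 0.19·0.0269066 = 0.128356.

0.1284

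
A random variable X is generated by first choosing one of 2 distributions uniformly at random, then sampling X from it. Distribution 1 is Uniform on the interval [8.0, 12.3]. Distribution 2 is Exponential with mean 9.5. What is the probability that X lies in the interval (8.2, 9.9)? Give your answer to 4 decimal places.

0.2322

Conditional on each component, P(8.2 < X < 9.9): 1: 0.395349; 2: 0.0691165.
By total probability, P(8.2 < X < 9.9) = 0.5·0.395349 + 0.5·0.0691165 = 0.232233.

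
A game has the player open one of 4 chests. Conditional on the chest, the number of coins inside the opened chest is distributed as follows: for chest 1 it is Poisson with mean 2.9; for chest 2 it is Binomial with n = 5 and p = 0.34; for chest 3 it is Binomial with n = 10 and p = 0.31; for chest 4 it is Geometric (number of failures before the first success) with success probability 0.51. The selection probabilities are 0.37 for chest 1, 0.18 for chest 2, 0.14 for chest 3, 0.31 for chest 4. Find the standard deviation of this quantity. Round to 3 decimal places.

Per component, 1: μ=2.9, E[X²]=11.31; 2: μ=1.7, E[X²]=4.012; 3: μ=3.1, E[X²]=11.749; 4: μ=0.960784, E[X²]=2.807.
E[X] = 0.37·2.9 + 0.18·1.7 + 0.14·3.1 + 0.31·0.960784 = 2.11084.
E[X²] = 0.37·11.31 + 0.18·4.012 + 0.14·11.749 + 0.31·2.807 = 7.42189.
Var(X) = E[X²] − (E[X])² = 7.42189 − 4.45566 = 2.96623.
SD(X) = √2.96623 = 1.72227.

1.722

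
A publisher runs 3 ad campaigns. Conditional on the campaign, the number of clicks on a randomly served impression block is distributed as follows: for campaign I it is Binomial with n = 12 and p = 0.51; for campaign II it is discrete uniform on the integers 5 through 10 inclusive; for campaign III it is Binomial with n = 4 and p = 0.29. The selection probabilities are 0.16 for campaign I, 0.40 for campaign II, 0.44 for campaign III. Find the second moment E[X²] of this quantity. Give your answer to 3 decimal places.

31.094

For each component E[X²] = Var + (mean)², giving I: 40.4532; II: 59.1667; III: 2.1692.
Overall E[X²] = 0.16·40.4532 + 0.4·59.1667 + 0.44·2.1692 = 31.0936.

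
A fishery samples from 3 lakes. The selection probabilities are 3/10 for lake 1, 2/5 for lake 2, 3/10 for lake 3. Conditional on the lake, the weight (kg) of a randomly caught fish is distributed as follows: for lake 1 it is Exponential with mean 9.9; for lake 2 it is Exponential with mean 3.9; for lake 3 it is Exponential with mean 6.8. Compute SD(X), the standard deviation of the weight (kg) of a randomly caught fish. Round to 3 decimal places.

7.453

Per component, 1: μ=9.9, E[X²]=196.02; 2: μ=3.9, E[X²]=30.42; 3: μ=6.8, E[X²]=92.48.
E[X] = 0.3·9.9 + 0.4·3.9 + 0.3·6.8 = 6.57.
E[X²] = 0.3·196.02 + 0.4·30.42 + 0.3·92.48 = 98.718.
Var(X) = E[X²] − (E[X])² = 98.718 − 43.1649 = 55.5531.
SD(X) = √55.5531 = 7.4534.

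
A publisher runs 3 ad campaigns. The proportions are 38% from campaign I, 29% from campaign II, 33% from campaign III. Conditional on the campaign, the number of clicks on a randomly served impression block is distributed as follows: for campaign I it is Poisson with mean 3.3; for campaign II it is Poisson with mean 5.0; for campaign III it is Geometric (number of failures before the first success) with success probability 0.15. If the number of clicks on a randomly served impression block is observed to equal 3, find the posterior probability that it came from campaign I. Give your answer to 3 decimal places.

0.541

Likelihoods P(X=3 | ·): I: 0.220912; II: 0.140374; III: 0.0921187.
Posterior ∝ prior × likelihood. Numerator for I: 0.38·0.220912 = 0.0839465.
Normalizing constant: 0.38·0.220912 + 0.29·0.140374 + 0.33·0.0921187 = 0.155054.
P(I | observation) = 0.0839465 / 0.155054 = 0.541401.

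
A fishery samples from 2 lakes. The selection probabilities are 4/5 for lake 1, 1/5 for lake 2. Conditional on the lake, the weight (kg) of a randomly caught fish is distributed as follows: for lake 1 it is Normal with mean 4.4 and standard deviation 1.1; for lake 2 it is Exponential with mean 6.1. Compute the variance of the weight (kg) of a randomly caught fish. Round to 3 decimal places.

8.872

Per component, 1: μ=4.4, E[X²]=20.57; 2: μ=6.1, E[X²]=74.42.
E[X] = 0.8·4.4 + 0.2·6.1 = 4.74.
E[X²] = 0.8·20.57 + 0.2·74.42 = 31.34.
Var(X) = E[X²] − (E[X])² = 31.34 − 22.4676 = 8.8724.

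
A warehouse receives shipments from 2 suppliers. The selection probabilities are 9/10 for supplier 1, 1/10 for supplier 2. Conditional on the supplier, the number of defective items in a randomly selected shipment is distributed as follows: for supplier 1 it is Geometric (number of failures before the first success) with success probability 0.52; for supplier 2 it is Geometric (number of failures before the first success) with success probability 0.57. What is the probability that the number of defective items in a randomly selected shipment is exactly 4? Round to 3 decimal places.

0.027

Conditional on each supplier, P(X = 4): 1: 0.0276038; 2: 0.0194872.
By total probability, P(X = 4) = 0.9·0.0276038 + 0.1·0.0194872 = 0.0267921.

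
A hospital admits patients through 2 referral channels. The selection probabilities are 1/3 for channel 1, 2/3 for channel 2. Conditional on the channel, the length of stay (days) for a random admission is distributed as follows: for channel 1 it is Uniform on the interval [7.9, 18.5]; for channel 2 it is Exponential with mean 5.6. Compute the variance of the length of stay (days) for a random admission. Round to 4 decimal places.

36.8633

Per component, 1: μ=13.2, E[X²]=183.603; 2: μ=5.6, E[X²]=62.72.
E[X] = 0.333333·13.2 + 0.666667·5.6 = 8.13333.
E[X²] = 0.333333·183.603 + 0.666667·62.72 = 103.014.
Var(X) = E[X²] − (E[X])² = 103.014 − 66.1511 = 36.8633.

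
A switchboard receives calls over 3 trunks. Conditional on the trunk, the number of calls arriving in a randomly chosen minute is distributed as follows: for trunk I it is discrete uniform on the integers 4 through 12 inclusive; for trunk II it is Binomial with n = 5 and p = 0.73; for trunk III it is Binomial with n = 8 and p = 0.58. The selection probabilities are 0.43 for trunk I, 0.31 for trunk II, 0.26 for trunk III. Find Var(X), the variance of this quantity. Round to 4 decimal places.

7.5424

Per component, I: μ=8, E[X²]=70.6667; II: μ=3.65, E[X²]=14.308; III: μ=4.64, E[X²]=23.4784.
E[X] = 0.43·8 + 0.31·3.65 + 0.26·4.64 = 5.7779.
E[X²] = 0.43·70.6667 + 0.31·14.308 + 0.26·23.4784 = 40.9265.
Var(X) = E[X²] − (E[X])² = 40.9265 − 33.3841 = 7.5424.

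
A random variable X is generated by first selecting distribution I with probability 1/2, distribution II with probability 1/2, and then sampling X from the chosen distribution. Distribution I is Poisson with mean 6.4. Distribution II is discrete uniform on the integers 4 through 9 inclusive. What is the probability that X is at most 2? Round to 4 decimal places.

Conditional on each component, P(X ≤ 2): I: 0.0463242; II: 0.
By total probability, P(X ≤ 2) = 0.5·0.0463242 + 0.5·0 = 0.0231621.

0.0232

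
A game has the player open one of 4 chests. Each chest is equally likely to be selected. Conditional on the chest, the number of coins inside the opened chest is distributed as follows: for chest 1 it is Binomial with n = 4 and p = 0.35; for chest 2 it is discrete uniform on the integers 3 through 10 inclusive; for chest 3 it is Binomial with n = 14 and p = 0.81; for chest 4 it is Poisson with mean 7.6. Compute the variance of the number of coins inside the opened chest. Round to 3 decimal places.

16.596

Per component, 1: μ=1.4, E[X²]=2.87; 2: μ=6.5, E[X²]=47.5; 3: μ=11.34, E[X²]=130.75; 4: μ=7.6, E[X²]=65.36.
E[X] = 0.25·1.4 + 0.25·6.5 + 0.25·11.34 + 0.25·7.6 = 6.71.
E[X²] = 0.25·2.87 + 0.25·47.5 + 0.25·130.75 + 0.25·65.36 = 61.62.
Var(X) = E[X²] − (E[X])² = 61.62 − 45.0241 = 16.5959.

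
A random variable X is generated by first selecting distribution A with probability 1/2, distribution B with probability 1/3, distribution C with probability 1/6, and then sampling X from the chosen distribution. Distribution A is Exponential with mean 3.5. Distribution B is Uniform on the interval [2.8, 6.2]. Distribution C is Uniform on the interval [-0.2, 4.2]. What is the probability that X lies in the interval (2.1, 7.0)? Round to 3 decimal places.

0.620

Conditional on each component, P(2.1 < X < 7.0): A: 0.413476; B: 1; C: 0.477273.
By total probability, P(2.1 < X < 7.0) = 0.5·0.413476 + 0.333333·1 + 0.166667·0.477273 = 0.619617.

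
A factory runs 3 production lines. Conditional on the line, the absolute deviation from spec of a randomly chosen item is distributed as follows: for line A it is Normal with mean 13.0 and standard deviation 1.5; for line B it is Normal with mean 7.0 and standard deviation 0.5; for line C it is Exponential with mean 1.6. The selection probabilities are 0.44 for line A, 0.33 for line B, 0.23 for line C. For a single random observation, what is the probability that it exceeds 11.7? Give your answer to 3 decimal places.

Conditional on each line, P(X > 11.7): A: 0.806938; B: 0; C: 0.000667147.
By total probability, P(X > 11.7) = 0.44·0.806938 + 0.33·0 + 0.23·0.000667147 = 0.355206.

0.355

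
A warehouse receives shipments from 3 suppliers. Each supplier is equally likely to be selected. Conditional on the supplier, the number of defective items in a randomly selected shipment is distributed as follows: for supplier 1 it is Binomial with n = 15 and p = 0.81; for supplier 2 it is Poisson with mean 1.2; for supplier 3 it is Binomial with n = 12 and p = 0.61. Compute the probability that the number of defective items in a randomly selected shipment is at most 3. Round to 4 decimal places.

Conditional on each supplier, P(X ≤ 3): 1: 5.65149e-07; 2: 0.966231; 3: 0.012667.
By total probability, P(X ≤ 3) = 0.333333·5.65149e-07 + 0.333333·0.966231 + 0.333333·0.012667 = 0.3263.

0.3263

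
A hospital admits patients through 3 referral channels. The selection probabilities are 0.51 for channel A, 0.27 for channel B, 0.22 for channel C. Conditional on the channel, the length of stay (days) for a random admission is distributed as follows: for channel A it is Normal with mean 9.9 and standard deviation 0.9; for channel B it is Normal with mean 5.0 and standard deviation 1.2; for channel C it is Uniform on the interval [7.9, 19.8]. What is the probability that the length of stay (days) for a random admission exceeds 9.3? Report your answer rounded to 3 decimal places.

Conditional on each channel, P(X > 9.3): A: 0.747507; B: 0.000169619; C: 0.882353.
By total probability, P(X > 9.3) = 0.51·0.747507 + 0.27·0.000169619 + 0.22·0.882353 = 0.575392.

0.575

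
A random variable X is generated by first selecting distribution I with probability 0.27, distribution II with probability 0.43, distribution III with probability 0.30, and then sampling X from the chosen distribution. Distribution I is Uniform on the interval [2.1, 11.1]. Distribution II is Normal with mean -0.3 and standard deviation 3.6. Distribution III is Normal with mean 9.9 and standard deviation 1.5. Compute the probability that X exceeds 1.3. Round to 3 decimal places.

Conditional on each component, P(X > 1.3): I: 1; II: 0.328361; III: 1.
By total probability, P(X > 1.3) = 0.27·1 + 0.43·0.328361 + 0.3·1 = 0.711195.

0.711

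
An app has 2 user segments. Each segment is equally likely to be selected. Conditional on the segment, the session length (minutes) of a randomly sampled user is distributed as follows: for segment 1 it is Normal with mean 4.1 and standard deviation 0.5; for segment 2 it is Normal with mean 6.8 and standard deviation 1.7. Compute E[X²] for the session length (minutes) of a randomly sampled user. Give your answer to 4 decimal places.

For each component E[X²] = Var + (mean)², giving 1: 17.06; 2: 49.13.
Overall E[X²] = 0.5·17.06 + 0.5·49.13 = 33.095.

33.0950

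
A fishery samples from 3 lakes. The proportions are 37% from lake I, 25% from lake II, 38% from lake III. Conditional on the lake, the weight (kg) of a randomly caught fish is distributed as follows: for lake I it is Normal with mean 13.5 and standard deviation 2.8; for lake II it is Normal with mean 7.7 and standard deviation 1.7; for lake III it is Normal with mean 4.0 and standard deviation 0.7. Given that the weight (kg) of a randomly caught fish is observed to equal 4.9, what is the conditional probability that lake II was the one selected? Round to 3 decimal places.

Likelihoods f(4.9 | ·): I: 0.00127425; II: 0.0604482; III: 0.249376.
Posterior ∝ prior × likelihood. Numerator for II: 0.25·0.0604482 = 0.0151121.
Normalizing constant: 0.37·0.00127425 + 0.25·0.0604482 + 0.38·0.249376 = 0.110346.
P(II | observation) = 0.0151121 / 0.110346 = 0.136951.

0.137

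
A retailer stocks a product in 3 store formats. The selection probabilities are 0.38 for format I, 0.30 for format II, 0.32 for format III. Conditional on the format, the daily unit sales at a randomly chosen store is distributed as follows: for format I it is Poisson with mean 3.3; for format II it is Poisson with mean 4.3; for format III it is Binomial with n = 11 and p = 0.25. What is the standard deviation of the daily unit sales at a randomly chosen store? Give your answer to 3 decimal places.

1.894

Per component, I: μ=3.3, E[X²]=14.19; II: μ=4.3, E[X²]=22.79; III: μ=2.75, E[X²]=9.625.
E[X] = 0.38·3.3 + 0.3·4.3 + 0.32·2.75 = 3.424.
E[X²] = 0.38·14.19 + 0.3·22.79 + 0.32·9.625 = 15.3092.
Var(X) = E[X²] − (E[X])² = 15.3092 − 11.7238 = 3.58542.
SD(X) = √3.58542 = 1.89352.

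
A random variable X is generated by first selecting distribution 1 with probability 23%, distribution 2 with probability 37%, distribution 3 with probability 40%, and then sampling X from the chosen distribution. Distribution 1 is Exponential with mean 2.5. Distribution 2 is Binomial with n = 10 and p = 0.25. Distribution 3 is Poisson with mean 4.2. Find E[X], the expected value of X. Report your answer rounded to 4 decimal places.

Component means — 1: 2.5; 2: 2.5; 3: 4.2.
E[X] = 0.23·2.5 + 0.37·2.5 + 0.4·4.2 = 3.18.

3.1800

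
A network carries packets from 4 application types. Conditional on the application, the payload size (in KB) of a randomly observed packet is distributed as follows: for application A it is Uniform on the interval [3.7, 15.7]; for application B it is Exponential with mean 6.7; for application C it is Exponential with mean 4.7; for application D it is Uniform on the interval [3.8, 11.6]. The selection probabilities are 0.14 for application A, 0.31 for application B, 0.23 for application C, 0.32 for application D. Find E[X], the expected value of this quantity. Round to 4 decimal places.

Component means — A: 9.7; B: 6.7; C: 4.7; D: 7.7.
E[X] = 0.14·9.7 + 0.31·6.7 + 0.23·4.7 + 0.32·7.7 = 6.98.

6.9800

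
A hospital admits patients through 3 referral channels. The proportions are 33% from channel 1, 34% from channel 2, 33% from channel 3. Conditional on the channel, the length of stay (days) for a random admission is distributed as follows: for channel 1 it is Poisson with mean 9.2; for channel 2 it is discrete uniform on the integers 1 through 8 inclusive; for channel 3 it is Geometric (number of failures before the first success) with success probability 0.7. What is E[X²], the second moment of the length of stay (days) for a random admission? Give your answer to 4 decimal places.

39.8999

For each component E[X²] = Var + (mean)², giving 1: 93.84; 2: 25.5; 3: 0.795918.
Overall E[X²] = 0.33·93.84 + 0.34·25.5 + 0.33·0.795918 = 39.8999.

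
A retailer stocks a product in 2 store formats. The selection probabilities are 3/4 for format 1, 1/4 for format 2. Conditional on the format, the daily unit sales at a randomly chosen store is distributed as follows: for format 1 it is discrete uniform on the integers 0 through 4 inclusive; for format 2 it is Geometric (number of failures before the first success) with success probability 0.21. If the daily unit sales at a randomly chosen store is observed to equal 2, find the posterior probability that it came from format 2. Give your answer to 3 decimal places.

Likelihoods P(X=2 | ·): 1: 0.2; 2: 0.131061.
Posterior ∝ prior × likelihood. Numerator for 2: 0.25·0.131061 = 0.0327653.
Normalizing constant: 0.75·0.2 + 0.25·0.131061 = 0.182765.
P(2 | observation) = 0.0327653 / 0.182765 = 0.179275.

0.179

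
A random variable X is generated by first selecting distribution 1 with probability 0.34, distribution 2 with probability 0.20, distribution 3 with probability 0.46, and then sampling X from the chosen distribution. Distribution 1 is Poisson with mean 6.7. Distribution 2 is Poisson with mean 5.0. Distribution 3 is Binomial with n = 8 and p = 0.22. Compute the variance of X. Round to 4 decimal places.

8.8885

Per component, 1: μ=6.7, E[X²]=51.59; 2: μ=5, E[X²]=30; 3: μ=1.76, E[X²]=4.4704.
E[X] = 0.34·6.7 + 0.2·5 + 0.46·1.76 = 4.0876.
E[X²] = 0.34·51.59 + 0.2·30 + 0.46·4.4704 = 25.597.
Var(X) = E[X²] − (E[X])² = 25.597 − 16.7085 = 8.88851.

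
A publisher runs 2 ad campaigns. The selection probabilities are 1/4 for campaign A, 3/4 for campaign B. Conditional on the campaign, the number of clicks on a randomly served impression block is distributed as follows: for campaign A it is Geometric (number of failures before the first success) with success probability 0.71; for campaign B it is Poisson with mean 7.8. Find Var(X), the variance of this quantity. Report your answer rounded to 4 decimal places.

16.2379

Per component, A: μ=0.408451, E[X²]=0.742115; B: μ=7.8, E[X²]=68.64.
E[X] = 0.25·0.408451 + 0.75·7.8 = 5.95211.
E[X²] = 0.25·0.742115 + 0.75·68.64 = 51.6655.
Var(X) = E[X²] − (E[X])² = 51.6655 − 35.4276 = 16.2379.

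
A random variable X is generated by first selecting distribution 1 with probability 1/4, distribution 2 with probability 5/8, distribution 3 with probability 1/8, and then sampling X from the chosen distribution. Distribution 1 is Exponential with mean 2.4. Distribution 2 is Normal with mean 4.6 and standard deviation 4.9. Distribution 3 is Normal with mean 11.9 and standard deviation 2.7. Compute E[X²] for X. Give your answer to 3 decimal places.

For each component E[X²] = Var + (mean)², giving 1: 11.52; 2: 45.17; 3: 148.9.
Overall E[X²] = 0.25·11.52 + 0.625·45.17 + 0.125·148.9 = 49.7238.

49.724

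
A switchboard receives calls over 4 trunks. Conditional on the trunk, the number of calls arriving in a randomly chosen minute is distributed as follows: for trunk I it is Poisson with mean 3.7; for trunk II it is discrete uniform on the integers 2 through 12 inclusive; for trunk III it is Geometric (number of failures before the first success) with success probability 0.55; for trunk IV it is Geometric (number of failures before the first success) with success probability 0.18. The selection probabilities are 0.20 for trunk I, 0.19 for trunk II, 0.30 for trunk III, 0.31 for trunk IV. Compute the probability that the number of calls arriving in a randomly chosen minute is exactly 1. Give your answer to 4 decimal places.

0.1383

Conditional on each trunk, P(X = 1): I: 0.091477; II: 0; III: 0.2475; IV: 0.1476.
By total probability, P(X = 1) = 0.2·0.091477 + 0.19·0 + 0.3·0.2475 + 0.31·0.1476 = 0.138301.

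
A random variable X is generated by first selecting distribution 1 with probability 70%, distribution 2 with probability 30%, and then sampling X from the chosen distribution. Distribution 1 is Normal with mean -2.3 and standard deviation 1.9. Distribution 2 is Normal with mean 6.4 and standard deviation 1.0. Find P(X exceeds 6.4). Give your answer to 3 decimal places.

0.150

Conditional on each component, P(X > 6.4): 1: 2.33661e-06; 2: 0.5.
By total probability, P(X > 6.4) = 0.7·2.33661e-06 + 0.3·0.5 = 0.150002.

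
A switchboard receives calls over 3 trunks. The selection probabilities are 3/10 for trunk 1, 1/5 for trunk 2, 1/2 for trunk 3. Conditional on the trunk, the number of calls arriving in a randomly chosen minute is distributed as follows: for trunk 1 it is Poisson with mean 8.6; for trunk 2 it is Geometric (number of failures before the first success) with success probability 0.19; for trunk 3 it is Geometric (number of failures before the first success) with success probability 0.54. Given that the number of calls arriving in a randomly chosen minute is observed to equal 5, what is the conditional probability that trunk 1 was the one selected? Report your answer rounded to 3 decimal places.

Likelihoods P(X=5 | ·): 1: 0.0721736; 2: 0.0662489; 3: 0.011122.
Posterior ∝ prior × likelihood. Numerator for 1: 0.3·0.0721736 = 0.0216521.
Normalizing constant: 0.3·0.0721736 + 0.2·0.0662489 + 0.5·0.011122 = 0.0404629.
P(1 | observation) = 0.0216521 / 0.0404629 = 0.53511.

0.535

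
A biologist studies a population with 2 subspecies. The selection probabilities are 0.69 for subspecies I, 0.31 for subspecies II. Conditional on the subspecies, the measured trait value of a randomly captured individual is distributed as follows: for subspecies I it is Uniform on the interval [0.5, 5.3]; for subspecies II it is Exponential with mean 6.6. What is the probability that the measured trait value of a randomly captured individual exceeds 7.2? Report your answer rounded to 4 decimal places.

0.1041

Conditional on each subspecies, P(X > 7.2): I: 0; II: 0.335911.
By total probability, P(X > 7.2) = 0.69·0 + 0.31·0.335911 = 0.104132.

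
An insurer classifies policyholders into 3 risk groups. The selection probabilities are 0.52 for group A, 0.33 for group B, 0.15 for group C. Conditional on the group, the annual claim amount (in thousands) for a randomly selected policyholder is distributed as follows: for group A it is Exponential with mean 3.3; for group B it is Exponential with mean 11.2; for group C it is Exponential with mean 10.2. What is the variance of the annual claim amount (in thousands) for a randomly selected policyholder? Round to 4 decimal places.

Per component, A: μ=3.3, E[X²]=21.78; B: μ=11.2, E[X²]=250.88; C: μ=10.2, E[X²]=208.08.
E[X] = 0.52·3.3 + 0.33·11.2 + 0.15·10.2 = 6.942.
E[X²] = 0.52·21.78 + 0.33·250.88 + 0.15·208.08 = 125.328.
Var(X) = E[X²] − (E[X])² = 125.328 − 48.1914 = 77.1366.

77.1366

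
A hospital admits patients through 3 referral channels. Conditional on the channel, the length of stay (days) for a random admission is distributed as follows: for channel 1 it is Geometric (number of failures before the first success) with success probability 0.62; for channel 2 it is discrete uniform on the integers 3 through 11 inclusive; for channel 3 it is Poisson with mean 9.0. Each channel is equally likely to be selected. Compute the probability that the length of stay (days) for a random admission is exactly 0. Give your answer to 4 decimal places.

Conditional on each channel, P(X = 0): 1: 0.62; 2: 0; 3: 0.00012341.
By total probability, P(X = 0) = 0.333333·0.62 + 0.333333·0 + 0.333333·0.00012341 = 0.206708.

0.2067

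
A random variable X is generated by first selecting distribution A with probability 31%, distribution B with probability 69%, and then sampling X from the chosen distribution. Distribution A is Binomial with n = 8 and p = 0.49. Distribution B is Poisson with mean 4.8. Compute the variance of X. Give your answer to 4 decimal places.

Per component, A: μ=3.92, E[X²]=17.3656; B: μ=4.8, E[X²]=27.84.
E[X] = 0.31·3.92 + 0.69·4.8 = 4.5272.
E[X²] = 0.31·17.3656 + 0.69·27.84 = 24.5929.
Var(X) = E[X²] − (E[X])² = 24.5929 − 20.4955 = 4.0974.

4.0974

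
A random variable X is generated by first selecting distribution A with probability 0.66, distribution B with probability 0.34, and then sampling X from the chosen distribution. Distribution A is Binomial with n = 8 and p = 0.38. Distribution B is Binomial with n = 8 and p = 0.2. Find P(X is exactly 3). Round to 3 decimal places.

Conditional on each component, P(X = 3): A: 0.281512; B: 0.146801.
By total probability, P(X = 3) = 0.66·0.281512 + 0.34·0.146801 = 0.23571.

0.236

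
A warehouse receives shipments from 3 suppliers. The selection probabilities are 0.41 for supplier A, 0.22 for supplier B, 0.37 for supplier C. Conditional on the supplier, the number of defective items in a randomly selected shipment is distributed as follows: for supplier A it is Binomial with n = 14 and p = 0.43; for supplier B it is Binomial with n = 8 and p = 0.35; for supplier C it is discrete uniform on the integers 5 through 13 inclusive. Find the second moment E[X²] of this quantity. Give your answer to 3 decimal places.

50.827

For each component E[X²] = Var + (mean)², giving A: 39.6718; B: 9.66; C: 87.6667.
Overall E[X²] = 0.41·39.6718 + 0.22·9.66 + 0.37·87.6667 = 50.8273.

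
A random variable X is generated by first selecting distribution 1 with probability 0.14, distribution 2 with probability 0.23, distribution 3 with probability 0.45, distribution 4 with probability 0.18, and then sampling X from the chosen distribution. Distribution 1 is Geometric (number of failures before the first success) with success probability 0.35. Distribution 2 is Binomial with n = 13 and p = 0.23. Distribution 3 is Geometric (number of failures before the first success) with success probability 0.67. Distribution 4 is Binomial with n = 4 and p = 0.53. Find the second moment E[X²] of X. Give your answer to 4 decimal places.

For each component E[X²] = Var + (mean)², giving 1: 8.7551; 2: 11.2424; 3: 0.977723; 4: 5.4908.
Overall E[X²] = 0.14·8.7551 + 0.23·11.2424 + 0.45·0.977723 + 0.18·5.4908 = 5.23979.

5.2398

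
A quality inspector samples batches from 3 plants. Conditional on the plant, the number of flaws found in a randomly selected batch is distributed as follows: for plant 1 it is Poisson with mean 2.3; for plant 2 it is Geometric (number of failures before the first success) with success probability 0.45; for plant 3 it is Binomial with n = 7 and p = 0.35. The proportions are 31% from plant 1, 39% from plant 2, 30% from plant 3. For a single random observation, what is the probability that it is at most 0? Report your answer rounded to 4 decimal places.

Conditional on each plant, P(X ≤ 0): 1: 0.100259; 2: 0.45; 3: 0.0490223.
By total probability, P(X ≤ 0) = 0.31·0.100259 + 0.39·0.45 + 0.3·0.0490223 = 0.221287.

0.2213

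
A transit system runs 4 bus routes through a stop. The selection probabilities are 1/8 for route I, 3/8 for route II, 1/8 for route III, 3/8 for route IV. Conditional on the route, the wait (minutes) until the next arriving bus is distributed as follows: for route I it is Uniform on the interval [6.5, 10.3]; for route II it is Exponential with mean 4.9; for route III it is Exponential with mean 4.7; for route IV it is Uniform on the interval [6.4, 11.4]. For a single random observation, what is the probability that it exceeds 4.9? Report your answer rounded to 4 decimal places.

0.6820

Conditional on each route, P(X > 4.9): I: 1; II: 0.367879; III: 0.352553; IV: 1.
By total probability, P(X > 4.9) = 0.125·1 + 0.375·0.367879 + 0.125·0.352553 + 0.375·1 = 0.682024.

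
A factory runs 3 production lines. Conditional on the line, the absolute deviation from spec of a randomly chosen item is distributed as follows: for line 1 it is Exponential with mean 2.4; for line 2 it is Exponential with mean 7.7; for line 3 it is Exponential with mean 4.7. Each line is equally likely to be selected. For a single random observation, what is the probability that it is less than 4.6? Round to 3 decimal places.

Conditional on each line, P(X < 4.6): 1: 0.852904; 2: 0.449761; 3: 0.624209.
By total probability, P(X < 4.6) = 0.333333·0.852904 + 0.333333·0.449761 + 0.333333·0.624209 = 0.642291.

0.642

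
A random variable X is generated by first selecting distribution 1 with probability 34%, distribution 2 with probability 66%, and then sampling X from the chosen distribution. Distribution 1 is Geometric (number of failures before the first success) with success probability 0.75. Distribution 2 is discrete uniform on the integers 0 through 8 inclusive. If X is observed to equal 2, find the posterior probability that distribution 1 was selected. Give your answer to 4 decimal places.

0.1785

Likelihoods P(X=2 | ·): 1: 0.046875; 2: 0.111111.
Posterior ∝ prior × likelihood. Numerator for 1: 0.34·0.046875 = 0.0159375.
Normalizing constant: 0.34·0.046875 + 0.66·0.111111 = 0.0892708.
P(1 | observation) = 0.0159375 / 0.0892708 = 0.17853.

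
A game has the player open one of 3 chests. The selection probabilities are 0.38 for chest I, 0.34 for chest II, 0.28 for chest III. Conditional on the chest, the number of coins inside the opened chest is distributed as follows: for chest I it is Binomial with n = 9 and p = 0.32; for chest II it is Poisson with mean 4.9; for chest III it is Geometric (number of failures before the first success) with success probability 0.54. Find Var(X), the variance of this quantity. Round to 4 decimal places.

5.3768

Per component, I: μ=2.88, E[X²]=10.2528; II: μ=4.9, E[X²]=28.91; III: μ=0.851852, E[X²]=2.30316.
E[X] = 0.38·2.88 + 0.34·4.9 + 0.28·0.851852 = 2.99892.
E[X²] = 0.38·10.2528 + 0.34·28.91 + 0.28·2.30316 = 14.3703.
Var(X) = E[X²] − (E[X])² = 14.3703 − 8.99351 = 5.37684.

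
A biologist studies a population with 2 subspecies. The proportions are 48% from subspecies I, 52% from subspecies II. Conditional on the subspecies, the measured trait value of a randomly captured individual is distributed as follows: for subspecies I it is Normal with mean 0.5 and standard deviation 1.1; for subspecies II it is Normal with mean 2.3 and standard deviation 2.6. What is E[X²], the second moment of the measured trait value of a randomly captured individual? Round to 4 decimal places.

For each component E[X²] = Var + (mean)², giving I: 1.46; II: 12.05.
Overall E[X²] = 0.48·1.46 + 0.52·12.05 = 6.9668.

6.9668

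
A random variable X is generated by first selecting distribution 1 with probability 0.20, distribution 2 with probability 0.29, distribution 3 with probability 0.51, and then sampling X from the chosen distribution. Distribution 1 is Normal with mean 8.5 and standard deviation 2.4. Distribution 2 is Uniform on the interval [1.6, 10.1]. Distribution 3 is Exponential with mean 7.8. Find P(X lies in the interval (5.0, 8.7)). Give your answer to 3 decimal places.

Conditional on each component, P(5.0 < X < 8.7): 1: 0.460832; 2: 0.435294; 3: 0.198963.
By total probability, P(5.0 < X < 8.7) = 0.2·0.460832 + 0.29·0.435294 + 0.51·0.198963 = 0.319873.

0.320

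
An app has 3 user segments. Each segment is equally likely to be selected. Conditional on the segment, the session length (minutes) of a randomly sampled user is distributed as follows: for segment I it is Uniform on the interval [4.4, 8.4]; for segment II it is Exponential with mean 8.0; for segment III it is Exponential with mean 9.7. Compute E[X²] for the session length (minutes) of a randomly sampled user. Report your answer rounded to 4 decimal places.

For each component E[X²] = Var + (mean)², giving I: 42.2933; II: 128; III: 188.18.
Overall E[X²] = 0.333333·42.2933 + 0.333333·128 + 0.333333·188.18 = 119.491.

119.4911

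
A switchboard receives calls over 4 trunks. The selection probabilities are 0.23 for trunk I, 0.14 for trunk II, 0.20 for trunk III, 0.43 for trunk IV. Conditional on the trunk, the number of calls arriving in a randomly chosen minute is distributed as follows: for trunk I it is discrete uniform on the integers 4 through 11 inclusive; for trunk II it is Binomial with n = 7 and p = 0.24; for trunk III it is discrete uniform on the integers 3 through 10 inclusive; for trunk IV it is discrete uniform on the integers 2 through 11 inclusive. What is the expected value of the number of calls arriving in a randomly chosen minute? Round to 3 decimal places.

6.055

Component means — I: 7.5; II: 1.68; III: 6.5; IV: 6.5.
E[X] = 0.23·7.5 + 0.14·1.68 + 0.2·6.5 + 0.43·6.5 = 6.0552.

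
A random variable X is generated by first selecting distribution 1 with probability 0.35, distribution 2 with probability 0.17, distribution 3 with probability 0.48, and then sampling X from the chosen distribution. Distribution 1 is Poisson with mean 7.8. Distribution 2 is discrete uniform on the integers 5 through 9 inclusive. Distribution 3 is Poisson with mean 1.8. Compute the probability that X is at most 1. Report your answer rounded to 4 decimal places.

Conditional on each component, P(X ≤ 1): 1: 0.00360567; 2: 0; 3: 0.462837.
By total probability, P(X ≤ 1) = 0.35·0.00360567 + 0.17·0 + 0.48·0.462837 = 0.223424.

0.2234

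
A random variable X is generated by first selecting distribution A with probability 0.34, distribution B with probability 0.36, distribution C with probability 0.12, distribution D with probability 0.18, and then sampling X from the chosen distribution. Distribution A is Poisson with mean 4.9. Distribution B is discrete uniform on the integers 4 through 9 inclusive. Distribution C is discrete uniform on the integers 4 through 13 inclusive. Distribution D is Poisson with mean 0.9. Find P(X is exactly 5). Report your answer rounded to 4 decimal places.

0.1320

Conditional on each component, P(X = 5): A: 0.17529; B: 0.166667; C: 0.1; D: 0.00200063.
By total probability, P(X = 5) = 0.34·0.17529 + 0.36·0.166667 + 0.12·0.1 + 0.18·0.00200063 = 0.131959.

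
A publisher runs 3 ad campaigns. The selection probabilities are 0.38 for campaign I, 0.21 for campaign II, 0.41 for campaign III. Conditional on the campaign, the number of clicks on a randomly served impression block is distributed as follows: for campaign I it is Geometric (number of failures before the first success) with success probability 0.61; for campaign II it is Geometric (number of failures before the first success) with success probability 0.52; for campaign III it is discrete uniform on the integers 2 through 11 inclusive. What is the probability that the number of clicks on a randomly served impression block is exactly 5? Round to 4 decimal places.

Conditional on each campaign, P(X = 5): I: 0.00550368; II: 0.0132498; III: 0.1.
By total probability, P(X = 5) = 0.38·0.00550368 + 0.21·0.0132498 + 0.41·0.1 = 0.0458739.

0.0459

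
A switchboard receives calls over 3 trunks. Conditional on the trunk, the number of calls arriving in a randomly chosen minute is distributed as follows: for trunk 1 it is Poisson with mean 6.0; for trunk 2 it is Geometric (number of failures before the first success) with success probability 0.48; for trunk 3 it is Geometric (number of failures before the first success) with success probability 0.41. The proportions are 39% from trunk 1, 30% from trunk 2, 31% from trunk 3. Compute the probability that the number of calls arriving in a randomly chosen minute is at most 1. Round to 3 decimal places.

0.428

Conditional on each trunk, P(X ≤ 1): 1: 0.0173513; 2: 0.7296; 3: 0.6519.
By total probability, P(X ≤ 1) = 0.39·0.0173513 + 0.3·0.7296 + 0.31·0.6519 = 0.427736.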